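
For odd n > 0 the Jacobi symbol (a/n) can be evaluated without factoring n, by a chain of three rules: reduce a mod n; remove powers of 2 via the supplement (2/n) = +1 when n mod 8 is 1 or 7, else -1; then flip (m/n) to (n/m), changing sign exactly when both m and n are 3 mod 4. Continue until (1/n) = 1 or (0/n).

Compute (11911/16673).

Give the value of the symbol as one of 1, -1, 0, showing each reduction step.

flip (11911/16673) -> (16673/11911): both odd, 11911 mod 4 = 3, 16673 mod 4 = 1, so the flip contributes +1; sign now +1
(16673/11911): 16673 mod 11911 = 4762, so (16673/11911) = (4762/11911)
factor out 2^1: 4762 = 2^1·2381; with 11911 mod 8 = 7, (2/11911) = +1; sign now +1; continue with (2381/11911)
flip (2381/11911) -> (11911/2381): both odd, 2381 mod 4 = 1, 11911 mod 4 = 3, so the flip contributes +1; sign now +1
(11911/2381): 11911 mod 2381 = 6, so (11911/2381) = (6/2381)
factor out 2^1: 6 = 2^1·3; with 2381 mod 8 = 5, (2/2381) = -1; sign now -1; continue with (3/2381)
flip (3/2381) -> (2381/3): both odd, 3 mod 4 = 3, 2381 mod 4 = 1, so the flip contributes +1; sign now -1
(2381/3): 2381 mod 3 = 2, so (2381/3) = (2/3)
factor out 2^1: 2 = 2^1·1; with 3 mod 8 = 3, (2/3) = -1; sign now +1; continue with (1/3)
reached (1/3) = 1, so the symbol is +1

1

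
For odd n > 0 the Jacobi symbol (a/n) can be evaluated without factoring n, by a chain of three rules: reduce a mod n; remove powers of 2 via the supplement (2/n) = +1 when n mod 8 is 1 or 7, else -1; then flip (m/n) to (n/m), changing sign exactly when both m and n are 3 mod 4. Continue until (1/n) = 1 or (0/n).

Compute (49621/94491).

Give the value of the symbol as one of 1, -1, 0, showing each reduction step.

-1

flip (49621/94491) -> (94491/49621): both odd, 49621 mod 4 = 1, 94491 mod 4 = 3, so the flip contributes +1; sign now +1
(94491/49621): 94491 mod 49621 = 44870, so (94491/49621) = (44870/49621)
factor out 2^1: 44870 = 2^1·22435; with 49621 mod 8 = 5, (2/49621) = -1; sign now -1; continue with (22435/49621)
flip (22435/49621) -> (49621/22435): both odd, 22435 mod 4 = 3, 49621 mod 4 = 1, so the flip contributes +1; sign now -1
(49621/22435): 49621 mod 22435 = 4751, so (49621/22435) = (4751/22435)
flip (4751/22435) -> (22435/4751): both odd, 4751 mod 4 = 3, 22435 mod 4 = 3, so the flip contributes -1; sign now +1
(22435/4751): 22435 mod 4751 = 3431, so (22435/4751) = (3431/4751)
flip (3431/4751) -> (4751/3431): both odd, 3431 mod 4 = 3, 4751 mod 4 = 3, so the flip contributes -1; sign now -1
(4751/3431): 4751 mod 3431 = 1320, so (4751/3431) = (1320/3431)
factor out 2^3: 1320 = 2^3·165; with 3431 mod 8 = 7, (2/3431) = +1; sign now -1; continue with (165/3431)
flip (165/3431) -> (3431/165): both odd, 165 mod 4 = 1, 3431 mod 4 = 3, so the flip contributes +1; sign now -1
(3431/165): 3431 mod 165 = 131, so (3431/165) = (131/165)
flip (131/165) -> (165/131): both odd, 131 mod 4 = 3, 165 mod 4 = 1, so the flip contributes +1; sign now -1
(165/131): 165 mod 131 = 34, so (165/131) = (34/131)
factor out 2^1: 34 = 2^1·17; with 131 mod 8 = 3, (2/131) = -1; sign now +1; continue with (17/131)
flip (17/131) -> (131/17): both odd, 17 mod 4 = 1, 131 mod 4 = 3, so the flip contributes +1; sign now +1
(131/17): 131 mod 17 = 12, so (131/17) = (12/17)
factor out 2^2: 12 = 2^2·3; with 17 mod 8 = 1, (2/17) = +1; sign now +1; continue with (3/17)
flip (3/17) -> (17/3): both odd, 3 mod 4 = 3, 17 mod 4 = 1, so the flip contributes +1; sign now +1
(17/3): 17 mod 3 = 2, so (17/3) = (2/3)
factor out 2^1: 2 = 2^1·1; with 3 mod 8 = 3, (2/3) = -1; sign now -1; continue with (1/3)
reached (1/3) = 1, so the symbol is -1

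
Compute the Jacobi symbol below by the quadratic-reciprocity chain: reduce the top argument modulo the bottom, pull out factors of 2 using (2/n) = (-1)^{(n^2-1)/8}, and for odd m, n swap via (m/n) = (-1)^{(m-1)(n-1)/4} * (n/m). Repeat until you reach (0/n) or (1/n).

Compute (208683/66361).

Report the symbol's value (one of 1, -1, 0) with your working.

(208683/66361): 208683 mod 66361 = 9600, so (208683/66361) = (9600/66361)
factor out 2^7: 9600 = 2^7·75; with 66361 mod 8 = 1, (2/66361) = +1; sign now +1; continue with (75/66361)
flip (75/66361) -> (66361/75): both odd, 75 mod 4 = 3, 66361 mod 4 = 1, so the flip contributes +1; sign now +1
(66361/75): 66361 mod 75 = 61, so (66361/75) = (61/75)
flip (61/75) -> (75/61): both odd, 61 mod 4 = 1, 75 mod 4 = 3, so the flip contributes +1; sign now +1
(75/61): 75 mod 61 = 14, so (75/61) = (14/61)
factor out 2^1: 14 = 2^1·7; with 61 mod 8 = 5, (2/61) = -1; sign now -1; continue with (7/61)
flip (7/61) -> (61/7): both odd, 7 mod 4 = 3, 61 mod 4 = 1, so the flip contributes +1; sign now -1
(61/7): 61 mod 7 = 5, so (61/7) = (5/7)
flip (5/7) -> (7/5): both odd, 5 mod 4 = 1, 7 mod 4 = 3, so the flip contributes +1; sign now -1
(7/5): 7 mod 5 = 2, so (7/5) = (2/5)
factor out 2^1: 2 = 2^1·1; with 5 mod 8 = 5, (2/5) = -1; sign now +1; continue with (1/5)
reached (1/5) = 1, so the symbol is +1

1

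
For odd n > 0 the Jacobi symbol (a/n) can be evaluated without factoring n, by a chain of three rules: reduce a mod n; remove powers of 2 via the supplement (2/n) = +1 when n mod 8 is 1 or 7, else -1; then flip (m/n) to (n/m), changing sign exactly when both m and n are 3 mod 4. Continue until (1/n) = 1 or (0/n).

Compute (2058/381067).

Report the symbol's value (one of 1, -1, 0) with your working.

-1

2058 = 2^1·1029; (2/381067) = -1 since 381067 mod 8 = 3, so (2058/381067) = (-1)^1·(1029/381067); sign now -1
reciprocity: (1029/381067) = +1·(381067/1029) since 1029 mod 4 = 1, 381067 mod 4 = 3; sign now -1
(381067/1029) = (337/1029)   [reduce mod 1029]
reciprocity: (337/1029) = +1·(1029/337) since 337 mod 4 = 1, 1029 mod 4 = 1; sign now -1
(1029/337) = (18/337)   [reduce mod 337]
18 = 2^1·9; (2/337) = +1 since 337 mod 8 = 1, so (18/337) = (+1)^1·(9/337); sign now -1
reciprocity: (9/337) = +1·(337/9) since 9 mod 4 = 1, 337 mod 4 = 1; sign now -1
(337/9) = (4/9)   [reduce mod 9]
4 = 2^2·1; (2/9) = +1 since 9 mod 8 = 1, so (4/9) = (+1)^2·(1/9); sign now -1
(1/9) = 1; final value = sign = -1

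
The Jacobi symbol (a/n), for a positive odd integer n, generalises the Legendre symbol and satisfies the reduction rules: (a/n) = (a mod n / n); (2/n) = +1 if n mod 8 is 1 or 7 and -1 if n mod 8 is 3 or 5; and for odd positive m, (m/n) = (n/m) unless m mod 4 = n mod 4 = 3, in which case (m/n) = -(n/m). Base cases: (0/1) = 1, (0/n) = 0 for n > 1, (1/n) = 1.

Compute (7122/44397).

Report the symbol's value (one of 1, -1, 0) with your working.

factor out 2^1: 7122 = 2^1·3561; with 44397 mod 8 = 5, (2/44397) = -1; sign now -1; continue with (3561/44397)
flip (3561/44397) -> (44397/3561): both odd, 3561 mod 4 = 1, 44397 mod 4 = 1, so the flip contributes +1; sign now -1
(44397/3561): 44397 mod 3561 = 1665, so (44397/3561) = (1665/3561)
flip (1665/3561) -> (3561/1665): both odd, 1665 mod 4 = 1, 3561 mod 4 = 1, so the flip contributes +1; sign now -1
(3561/1665): 3561 mod 1665 = 231, so (3561/1665) = (231/1665)
flip (231/1665) -> (1665/231): both odd, 231 mod 4 = 3, 1665 mod 4 = 1, so the flip contributes +1; sign now -1
(1665/231): 1665 mod 231 = 48, so (1665/231) = (48/231)
factor out 2^4: 48 = 2^4·3; with 231 mod 8 = 7, (2/231) = +1; sign now -1; continue with (3/231)
flip (3/231) -> (231/3): both odd, 3 mod 4 = 3, 231 mod 4 = 3, so the flip contributes -1; sign now +1
(231/3): 231 mod 3 = 0, so (231/3) = (0/3)
reached (0/3); gcd(a, n) > 1, so (0/3) = 0 and the symbol is 0

0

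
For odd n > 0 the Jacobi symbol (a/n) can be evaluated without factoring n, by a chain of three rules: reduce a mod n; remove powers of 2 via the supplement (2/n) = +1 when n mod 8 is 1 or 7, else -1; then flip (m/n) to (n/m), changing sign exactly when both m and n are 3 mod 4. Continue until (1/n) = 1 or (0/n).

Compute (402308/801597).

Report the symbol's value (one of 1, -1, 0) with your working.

1

factor out 2^2: 402308 = 2^2·100577; with 801597 mod 8 = 5, (2/801597) = -1; sign now +1; continue with (100577/801597)
flip (100577/801597) -> (801597/100577): both odd, 100577 mod 4 = 1, 801597 mod 4 = 1, so the flip contributes +1; sign now +1
(801597/100577): 801597 mod 100577 = 97558, so (801597/100577) = (97558/100577)
factor out 2^1: 97558 = 2^1·48779; with 100577 mod 8 = 1, (2/100577) = +1; sign now +1; continue with (48779/100577)
flip (48779/100577) -> (100577/48779): both odd, 48779 mod 4 = 3, 100577 mod 4 = 1, so the flip contributes +1; sign now +1
(100577/48779): 100577 mod 48779 = 3019, so (100577/48779) = (3019/48779)
flip (3019/48779) -> (48779/3019): both odd, 3019 mod 4 = 3, 48779 mod 4 = 3, so the flip contributes -1; sign now -1
(48779/3019): 48779 mod 3019 = 475, so (48779/3019) = (475/3019)
flip (475/3019) -> (3019/475): both odd, 475 mod 4 = 3, 3019 mod 4 = 3, so the flip contributes -1; sign now +1
(3019/475): 3019 mod 475 = 169, so (3019/475) = (169/475)
flip (169/475) -> (475/169): both odd, 169 mod 4 = 1, 475 mod 4 = 3, so the flip contributes +1; sign now +1
(475/169): 475 mod 169 = 137, so (475/169) = (137/169)
flip (137/169) -> (169/137): both odd, 137 mod 4 = 1, 169 mod 4 = 1, so the flip contributes +1; sign now +1
(169/137): 169 mod 137 = 32, so (169/137) = (32/137)
factor out 2^5: 32 = 2^5·1; with 137 mod 8 = 1, (2/137) = +1; sign now +1; continue with (1/137)
reached (1/137) = 1, so the symbol is +1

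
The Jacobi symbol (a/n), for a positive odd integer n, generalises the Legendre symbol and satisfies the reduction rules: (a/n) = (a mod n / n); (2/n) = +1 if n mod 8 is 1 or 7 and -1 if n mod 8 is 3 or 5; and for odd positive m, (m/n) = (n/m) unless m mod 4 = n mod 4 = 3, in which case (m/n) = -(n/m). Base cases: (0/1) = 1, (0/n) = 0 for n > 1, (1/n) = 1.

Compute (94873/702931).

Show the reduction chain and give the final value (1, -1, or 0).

-1

reciprocity: (94873/702931) = +1·(702931/94873) since 94873 mod 4 = 1, 702931 mod 4 = 3; sign now +1
(702931/94873) = (38820/94873)   [reduce mod 94873]
38820 = 2^2·9705; (2/94873) = +1 since 94873 mod 8 = 1, so (38820/94873) = (+1)^2·(9705/94873); sign now +1
reciprocity: (9705/94873) = +1·(94873/9705) since 9705 mod 4 = 1, 94873 mod 4 = 1; sign now +1
(94873/9705) = (7528/9705)   [reduce mod 9705]
7528 = 2^3·941; (2/9705) = +1 since 9705 mod 8 = 1, so (7528/9705) = (+1)^3·(941/9705); sign now +1
reciprocity: (941/9705) = +1·(9705/941) since 941 mod 4 = 1, 9705 mod 4 = 1; sign now +1
(9705/941) = (295/941)   [reduce mod 941]
reciprocity: (295/941) = +1·(941/295) since 295 mod 4 = 3, 941 mod 4 = 1; sign now +1
(941/295) = (56/295)   [reduce mod 295]
56 = 2^3·7; (2/295) = +1 since 295 mod 8 = 7, so (56/295) = (+1)^3·(7/295); sign now +1
reciprocity: (7/295) = -1·(295/7) since 7 mod 4 = 3, 295 mod 4 = 3; sign now -1
(295/7) = (1/7)   [reduce mod 7]
(1/7) = 1; final value = sign = -1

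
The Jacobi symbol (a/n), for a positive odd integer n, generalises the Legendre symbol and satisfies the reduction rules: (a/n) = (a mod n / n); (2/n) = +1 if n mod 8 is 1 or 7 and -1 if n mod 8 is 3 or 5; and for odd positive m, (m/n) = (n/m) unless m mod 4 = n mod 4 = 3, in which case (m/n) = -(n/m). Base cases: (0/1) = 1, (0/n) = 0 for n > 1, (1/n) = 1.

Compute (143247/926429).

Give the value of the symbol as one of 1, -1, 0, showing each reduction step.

reciprocity: (143247/926429) = +1·(926429/143247) since 143247 mod 4 = 3, 926429 mod 4 = 1; sign now +1
(926429/143247) = (66947/143247)   [reduce mod 143247]
reciprocity: (66947/143247) = -1·(143247/66947) since 66947 mod 4 = 3, 143247 mod 4 = 3; sign now -1
(143247/66947) = (9353/66947)   [reduce mod 66947]
reciprocity: (9353/66947) = +1·(66947/9353) since 9353 mod 4 = 1, 66947 mod 4 = 3; sign now -1
(66947/9353) = (1476/9353)   [reduce mod 9353]
1476 = 2^2·369; (2/9353) = +1 since 9353 mod 8 = 1, so (1476/9353) = (+1)^2·(369/9353); sign now -1
reciprocity: (369/9353) = +1·(9353/369) since 369 mod 4 = 1, 9353 mod 4 = 1; sign now -1
(9353/369) = (128/369)   [reduce mod 369]
128 = 2^7·1; (2/369) = +1 since 369 mod 8 = 1, so (128/369) = (+1)^7·(1/369); sign now -1
(1/369) = 1; final value = sign = -1

-1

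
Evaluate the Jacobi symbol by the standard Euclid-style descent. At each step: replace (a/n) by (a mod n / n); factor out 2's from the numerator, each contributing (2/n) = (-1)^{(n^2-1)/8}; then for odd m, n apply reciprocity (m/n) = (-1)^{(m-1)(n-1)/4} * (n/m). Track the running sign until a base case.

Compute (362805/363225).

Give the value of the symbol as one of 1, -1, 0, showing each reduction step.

0

flip (362805/363225) -> (363225/362805): both odd, 362805 mod 4 = 1, 363225 mod 4 = 1, so the flip contributes +1; sign now +1
(363225/362805): 363225 mod 362805 = 420, so (363225/362805) = (420/362805)
factor out 2^2: 420 = 2^2·105; with 362805 mod 8 = 5, (2/362805) = -1; sign now +1; continue with (105/362805)
flip (105/362805) -> (362805/105): both odd, 105 mod 4 = 1, 362805 mod 4 = 1, so the flip contributes +1; sign now +1
(362805/105): 362805 mod 105 = 30, so (362805/105) = (30/105)
factor out 2^1: 30 = 2^1·15; with 105 mod 8 = 1, (2/105) = +1; sign now +1; continue with (15/105)
flip (15/105) -> (105/15): both odd, 15 mod 4 = 3, 105 mod 4 = 1, so the flip contributes +1; sign now +1
(105/15): 105 mod 15 = 0, so (105/15) = (0/15)
reached (0/15); gcd(a, n) > 1, so (0/15) = 0 and the symbol is 0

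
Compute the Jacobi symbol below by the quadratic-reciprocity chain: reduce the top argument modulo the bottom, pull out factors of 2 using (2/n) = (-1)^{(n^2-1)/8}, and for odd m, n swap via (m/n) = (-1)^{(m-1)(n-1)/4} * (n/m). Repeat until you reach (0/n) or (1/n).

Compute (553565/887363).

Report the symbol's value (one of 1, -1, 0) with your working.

1

flip (553565/887363) -> (887363/553565): both odd, 553565 mod 4 = 1, 887363 mod 4 = 3, so the flip contributes +1; sign now +1
(887363/553565): 887363 mod 553565 = 333798, so (887363/553565) = (333798/553565)
factor out 2^1: 333798 = 2^1·166899; with 553565 mod 8 = 5, (2/553565) = -1; sign now -1; continue with (166899/553565)
flip (166899/553565) -> (553565/166899): both odd, 166899 mod 4 = 3, 553565 mod 4 = 1, so the flip contributes +1; sign now -1
(553565/166899): 553565 mod 166899 = 52868, so (553565/166899) = (52868/166899)
factor out 2^2: 52868 = 2^2·13217; with 166899 mod 8 = 3, (2/166899) = -1; sign now -1; continue with (13217/166899)
flip (13217/166899) -> (166899/13217): both odd, 13217 mod 4 = 1, 166899 mod 4 = 3, so the flip contributes +1; sign now -1
(166899/13217): 166899 mod 13217 = 8295, so (166899/13217) = (8295/13217)
flip (8295/13217) -> (13217/8295): both odd, 8295 mod 4 = 3, 13217 mod 4 = 1, so the flip contributes +1; sign now -1
(13217/8295): 13217 mod 8295 = 4922, so (13217/8295) = (4922/8295)
factor out 2^1: 4922 = 2^1·2461; with 8295 mod 8 = 7, (2/8295) = +1; sign now -1; continue with (2461/8295)
flip (2461/8295) -> (8295/2461): both odd, 2461 mod 4 = 1, 8295 mod 4 = 3, so the flip contributes +1; sign now -1
(8295/2461): 8295 mod 2461 = 912, so (8295/2461) = (912/2461)
factor out 2^4: 912 = 2^4·57; with 2461 mod 8 = 5, (2/2461) = -1; sign now -1; continue with (57/2461)
flip (57/2461) -> (2461/57): both odd, 57 mod 4 = 1, 2461 mod 4 = 1, so the flip contributes +1; sign now -1
(2461/57): 2461 mod 57 = 10, so (2461/57) = (10/57)
factor out 2^1: 10 = 2^1·5; with 57 mod 8 = 1, (2/57) = +1; sign now -1; continue with (5/57)
flip (5/57) -> (57/5): both odd, 5 mod 4 = 1, 57 mod 4 = 1, so the flip contributes +1; sign now -1
(57/5): 57 mod 5 = 2, so (57/5) = (2/5)
factor out 2^1: 2 = 2^1·1; with 5 mod 8 = 5, (2/5) = -1; sign now +1; continue with (1/5)
reached (1/5) = 1, so the symbol is +1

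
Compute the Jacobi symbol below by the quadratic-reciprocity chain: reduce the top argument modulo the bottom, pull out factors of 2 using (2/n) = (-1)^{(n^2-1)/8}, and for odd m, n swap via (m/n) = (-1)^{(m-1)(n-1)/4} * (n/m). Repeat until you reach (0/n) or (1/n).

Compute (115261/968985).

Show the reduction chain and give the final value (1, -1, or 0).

1

flip (115261/968985) -> (968985/115261): both odd, 115261 mod 4 = 1, 968985 mod 4 = 1, so the flip contributes +1; sign now +1
(968985/115261): 968985 mod 115261 = 46897, so (968985/115261) = (46897/115261)
flip (46897/115261) -> (115261/46897): both odd, 46897 mod 4 = 1, 115261 mod 4 = 1, so the flip contributes +1; sign now +1
(115261/46897): 115261 mod 46897 = 21467, so (115261/46897) = (21467/46897)
flip (21467/46897) -> (46897/21467): both odd, 21467 mod 4 = 3, 46897 mod 4 = 1, so the flip contributes +1; sign now +1
(46897/21467): 46897 mod 21467 = 3963, so (46897/21467) = (3963/21467)
flip (3963/21467) -> (21467/3963): both odd, 3963 mod 4 = 3, 21467 mod 4 = 3, so the flip contributes -1; sign now -1
(21467/3963): 21467 mod 3963 = 1652, so (21467/3963) = (1652/3963)
factor out 2^2: 1652 = 2^2·413; with 3963 mod 8 = 3, (2/3963) = -1; sign now -1; continue with (413/3963)
flip (413/3963) -> (3963/413): both odd, 413 mod 4 = 1, 3963 mod 4 = 3, so the flip contributes +1; sign now -1
(3963/413): 3963 mod 413 = 246, so (3963/413) = (246/413)
factor out 2^1: 246 = 2^1·123; with 413 mod 8 = 5, (2/413) = -1; sign now +1; continue with (123/413)
flip (123/413) -> (413/123): both odd, 123 mod 4 = 3, 413 mod 4 = 1, so the flip contributes +1; sign now +1
(413/123): 413 mod 123 = 44, so (413/123) = (44/123)
factor out 2^2: 44 = 2^2·11; with 123 mod 8 = 3, (2/123) = -1; sign now +1; continue with (11/123)
flip (11/123) -> (123/11): both odd, 11 mod 4 = 3, 123 mod 4 = 3, so the flip contributes -1; sign now -1
(123/11): 123 mod 11 = 2, so (123/11) = (2/11)
factor out 2^1: 2 = 2^1·1; with 11 mod 8 = 3, (2/11) = -1; sign now +1; continue with (1/11)
reached (1/11) = 1, so the symbol is +1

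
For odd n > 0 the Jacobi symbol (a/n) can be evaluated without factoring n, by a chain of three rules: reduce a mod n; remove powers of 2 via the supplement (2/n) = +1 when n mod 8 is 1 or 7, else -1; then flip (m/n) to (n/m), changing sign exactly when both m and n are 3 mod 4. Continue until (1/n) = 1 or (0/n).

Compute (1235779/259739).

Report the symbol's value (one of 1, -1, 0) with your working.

-1

(1235779/259739) = (196823/259739)   [reduce mod 259739]
reciprocity: (196823/259739) = -1·(259739/196823) since 196823 mod 4 = 3, 259739 mod 4 = 3; sign now -1
(259739/196823) = (62916/196823)   [reduce mod 196823]
62916 = 2^2·15729; (2/196823) = +1 since 196823 mod 8 = 7, so (62916/196823) = (+1)^2·(15729/196823); sign now -1
reciprocity: (15729/196823) = +1·(196823/15729) since 15729 mod 4 = 1, 196823 mod 4 = 3; sign now -1
(196823/15729) = (8075/15729)   [reduce mod 15729]
reciprocity: (8075/15729) = +1·(15729/8075) since 8075 mod 4 = 3, 15729 mod 4 = 1; sign now -1
(15729/8075) = (7654/8075)   [reduce mod 8075]
7654 = 2^1·3827; (2/8075) = -1 since 8075 mod 8 = 3, so (7654/8075) = (-1)^1·(3827/8075); sign now +1
reciprocity: (3827/8075) = -1·(8075/3827) since 3827 mod 4 = 3, 8075 mod 4 = 3; sign now -1
(8075/3827) = (421/3827)   [reduce mod 3827]
reciprocity: (421/3827) = +1·(3827/421) since 421 mod 4 = 1, 3827 mod 4 = 3; sign now -1
(3827/421) = (38/421)   [reduce mod 421]
38 = 2^1·19; (2/421) = -1 since 421 mod 8 = 5, so (38/421) = (-1)^1·(19/421); sign now +1
reciprocity: (19/421) = +1·(421/19) since 19 mod 4 = 3, 421 mod 4 = 1; sign now +1
(421/19) = (3/19)   [reduce mod 19]
reciprocity: (3/19) = -1·(19/3) since 3 mod 4 = 3, 19 mod 4 = 3; sign now -1
(19/3) = (1/3)   [reduce mod 3]
(1/3) = 1; final value = sign = -1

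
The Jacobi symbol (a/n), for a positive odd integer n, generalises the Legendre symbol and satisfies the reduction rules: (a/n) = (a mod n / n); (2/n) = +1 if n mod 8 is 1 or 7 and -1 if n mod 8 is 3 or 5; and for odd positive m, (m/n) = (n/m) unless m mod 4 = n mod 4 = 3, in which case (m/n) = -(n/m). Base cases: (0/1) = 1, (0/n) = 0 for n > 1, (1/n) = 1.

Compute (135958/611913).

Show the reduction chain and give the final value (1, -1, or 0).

-1

135958 = 2^1·67979; (2/611913) = +1 since 611913 mod 8 = 1, so (135958/611913) = (+1)^1·(67979/611913); sign now +1
reciprocity: (67979/611913) = +1·(611913/67979) since 67979 mod 4 = 3, 611913 mod 4 = 1; sign now +1
(611913/67979) = (102/67979)   [reduce mod 67979]
102 = 2^1·51; (2/67979) = -1 since 67979 mod 8 = 3, so (102/67979) = (-1)^1·(51/67979); sign now -1
reciprocity: (51/67979) = -1·(67979/51) since 51 mod 4 = 3, 67979 mod 4 = 3; sign now +1
(67979/51) = (47/51)   [reduce mod 51]
reciprocity: (47/51) = -1·(51/47) since 47 mod 4 = 3, 51 mod 4 = 3; sign now -1
(51/47) = (4/47)   [reduce mod 47]
4 = 2^2·1; (2/47) = +1 since 47 mod 8 = 7, so (4/47) = (+1)^2·(1/47); sign now -1
(1/47) = 1; final value = sign = -1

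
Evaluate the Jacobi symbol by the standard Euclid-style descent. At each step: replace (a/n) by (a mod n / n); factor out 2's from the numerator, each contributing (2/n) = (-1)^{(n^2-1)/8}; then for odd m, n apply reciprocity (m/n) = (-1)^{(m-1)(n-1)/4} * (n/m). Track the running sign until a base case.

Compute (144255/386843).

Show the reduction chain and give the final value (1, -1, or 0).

-1

reciprocity: (144255/386843) = -1·(386843/144255) since 144255 mod 4 = 3, 386843 mod 4 = 3; sign now -1
(386843/144255) = (98333/144255)   [reduce mod 144255]
reciprocity: (98333/144255) = +1·(144255/98333) since 98333 mod 4 = 1, 144255 mod 4 = 3; sign now -1
(144255/98333) = (45922/98333)   [reduce mod 98333]
45922 = 2^1·22961; (2/98333) = -1 since 98333 mod 8 = 5, so (45922/98333) = (-1)^1·(22961/98333); sign now +1
reciprocity: (22961/98333) = +1·(98333/22961) since 22961 mod 4 = 1, 98333 mod 4 = 1; sign now +1
(98333/22961) = (6489/22961)   [reduce mod 22961]
reciprocity: (6489/22961) = +1·(22961/6489) since 6489 mod 4 = 1, 22961 mod 4 = 1; sign now +1
(22961/6489) = (3494/6489)   [reduce mod 6489]
3494 = 2^1·1747; (2/6489) = +1 since 6489 mod 8 = 1, so (3494/6489) = (+1)^1·(1747/6489); sign now +1
reciprocity: (1747/6489) = +1·(6489/1747) since 1747 mod 4 = 3, 6489 mod 4 = 1; sign now +1
(6489/1747) = (1248/1747)   [reduce mod 1747]
1248 = 2^5·39; (2/1747) = -1 since 1747 mod 8 = 3, so (1248/1747) = (-1)^5·(39/1747); sign now -1
reciprocity: (39/1747) = -1·(1747/39) since 39 mod 4 = 3, 1747 mod 4 = 3; sign now +1
(1747/39) = (31/39)   [reduce mod 39]
reciprocity: (31/39) = -1·(39/31) since 31 mod 4 = 3, 39 mod 4 = 3; sign now -1
(39/31) = (8/31)   [reduce mod 31]
8 = 2^3·1; (2/31) = +1 since 31 mod 8 = 7, so (8/31) = (+1)^3·(1/31); sign now -1
(1/31) = 1; final value = sign = -1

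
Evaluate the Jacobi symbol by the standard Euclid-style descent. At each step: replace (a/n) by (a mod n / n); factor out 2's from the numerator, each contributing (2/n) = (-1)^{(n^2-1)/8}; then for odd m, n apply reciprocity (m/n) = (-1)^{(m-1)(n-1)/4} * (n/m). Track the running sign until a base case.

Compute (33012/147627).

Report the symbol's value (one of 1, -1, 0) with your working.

factor out 2^2: 33012 = 2^2·8253; with 147627 mod 8 = 3, (2/147627) = -1; sign now +1; continue with (8253/147627)
flip (8253/147627) -> (147627/8253): both odd, 8253 mod 4 = 1, 147627 mod 4 = 3, so the flip contributes +1; sign now +1
(147627/8253): 147627 mod 8253 = 7326, so (147627/8253) = (7326/8253)
factor out 2^1: 7326 = 2^1·3663; with 8253 mod 8 = 5, (2/8253) = -1; sign now -1; continue with (3663/8253)
flip (3663/8253) -> (8253/3663): both odd, 3663 mod 4 = 3, 8253 mod 4 = 1, so the flip contributes +1; sign now -1
(8253/3663): 8253 mod 3663 = 927, so (8253/3663) = (927/3663)
flip (927/3663) -> (3663/927): both odd, 927 mod 4 = 3, 3663 mod 4 = 3, so the flip contributes -1; sign now +1
(3663/927): 3663 mod 927 = 882, so (3663/927) = (882/927)
factor out 2^1: 882 = 2^1·441; with 927 mod 8 = 7, (2/927) = +1; sign now +1; continue with (441/927)
flip (441/927) -> (927/441): both odd, 441 mod 4 = 1, 927 mod 4 = 3, so the flip contributes +1; sign now +1
(927/441): 927 mod 441 = 45, so (927/441) = (45/441)
flip (45/441) -> (441/45): both odd, 45 mod 4 = 1, 441 mod 4 = 1, so the flip contributes +1; sign now +1
(441/45): 441 mod 45 = 36, so (441/45) = (36/45)
factor out 2^2: 36 = 2^2·9; with 45 mod 8 = 5, (2/45) = -1; sign now +1; continue with (9/45)
flip (9/45) -> (45/9): both odd, 9 mod 4 = 1, 45 mod 4 = 1, so the flip contributes +1; sign now +1
(45/9): 45 mod 9 = 0, so (45/9) = (0/9)
reached (0/9); gcd(a, n) > 1, so (0/9) = 0 and the symbol is 0

0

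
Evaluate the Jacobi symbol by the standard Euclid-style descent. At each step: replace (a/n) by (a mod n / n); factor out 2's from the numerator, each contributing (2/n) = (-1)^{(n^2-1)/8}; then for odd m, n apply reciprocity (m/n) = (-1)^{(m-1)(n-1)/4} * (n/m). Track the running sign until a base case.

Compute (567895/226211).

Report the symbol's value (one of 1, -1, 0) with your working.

(567895/226211) = (115473/226211)   [reduce mod 226211]
reciprocity: (115473/226211) = +1·(226211/115473) since 115473 mod 4 = 1, 226211 mod 4 = 3; sign now +1
(226211/115473) = (110738/115473)   [reduce mod 115473]
110738 = 2^1·55369; (2/115473) = +1 since 115473 mod 8 = 1, so (110738/115473) = (+1)^1·(55369/115473); sign now +1
reciprocity: (55369/115473) = +1·(115473/55369) since 55369 mod 4 = 1, 115473 mod 4 = 1; sign now +1
(115473/55369) = (4735/55369)   [reduce mod 55369]
reciprocity: (4735/55369) = +1·(55369/4735) since 4735 mod 4 = 3, 55369 mod 4 = 1; sign now +1
(55369/4735) = (3284/4735)   [reduce mod 4735]
3284 = 2^2·821; (2/4735) = +1 since 4735 mod 8 = 7, so (3284/4735) = (+1)^2·(821/4735); sign now +1
reciprocity: (821/4735) = +1·(4735/821) since 821 mod 4 = 1, 4735 mod 4 = 3; sign now +1
(4735/821) = (630/821)   [reduce mod 821]
630 = 2^1·315; (2/821) = -1 since 821 mod 8 = 5, so (630/821) = (-1)^1·(315/821); sign now -1
reciprocity: (315/821) = +1·(821/315) since 315 mod 4 = 3, 821 mod 4 = 1; sign now -1
(821/315) = (191/315)   [reduce mod 315]
reciprocity: (191/315) = -1·(315/191) since 191 mod 4 = 3, 315 mod 4 = 3; sign now +1
(315/191) = (124/191)   [reduce mod 191]
124 = 2^2·31; (2/191) = +1 since 191 mod 8 = 7, so (124/191) = (+1)^2·(31/191); sign now +1
reciprocity: (31/191) = -1·(191/31) since 31 mod 4 = 3, 191 mod 4 = 3; sign now -1
(191/31) = (5/31)   [reduce mod 31]
reciprocity: (5/31) = +1·(31/5) since 5 mod 4 = 1, 31 mod 4 = 3; sign now -1
(31/5) = (1/5)   [reduce mod 5]
(1/5) = 1; final value = sign = -1

-1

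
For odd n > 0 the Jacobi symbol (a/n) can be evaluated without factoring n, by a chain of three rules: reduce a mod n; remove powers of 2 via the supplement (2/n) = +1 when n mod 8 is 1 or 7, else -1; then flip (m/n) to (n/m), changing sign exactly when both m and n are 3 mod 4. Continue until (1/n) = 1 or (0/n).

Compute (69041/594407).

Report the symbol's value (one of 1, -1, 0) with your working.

reciprocity: (69041/594407) = +1·(594407/69041) since 69041 mod 4 = 1, 594407 mod 4 = 3; sign now +1
(594407/69041) = (42079/69041)   [reduce mod 69041]
reciprocity: (42079/69041) = +1·(69041/42079) since 42079 mod 4 = 3, 69041 mod 4 = 1; sign now +1
(69041/42079) = (26962/42079)   [reduce mod 42079]
26962 = 2^1·13481; (2/42079) = +1 since 42079 mod 8 = 7, so (26962/42079) = (+1)^1·(13481/42079); sign now +1
reciprocity: (13481/42079) = +1·(42079/13481) since 13481 mod 4 = 1, 42079 mod 4 = 3; sign now +1
(42079/13481) = (1636/13481)   [reduce mod 13481]
1636 = 2^2·409; (2/13481) = +1 since 13481 mod 8 = 1, so (1636/13481) = (+1)^2·(409/13481); sign now +1
reciprocity: (409/13481) = +1·(13481/409) since 409 mod 4 = 1, 13481 mod 4 = 1; sign now +1
(13481/409) = (393/409)   [reduce mod 409]
reciprocity: (393/409) = +1·(409/393) since 393 mod 4 = 1, 409 mod 4 = 1; sign now +1
(409/393) = (16/393)   [reduce mod 393]
16 = 2^4·1; (2/393) = +1 since 393 mod 8 = 1, so (16/393) = (+1)^4·(1/393); sign now +1
(1/393) = 1; final value = sign = +1

1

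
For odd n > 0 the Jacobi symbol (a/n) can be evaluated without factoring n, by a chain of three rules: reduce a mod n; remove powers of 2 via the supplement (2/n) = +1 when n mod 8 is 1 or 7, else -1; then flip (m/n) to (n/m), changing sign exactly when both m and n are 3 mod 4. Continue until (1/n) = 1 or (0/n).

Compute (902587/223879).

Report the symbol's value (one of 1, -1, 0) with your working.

-1

(902587/223879): 902587 mod 223879 = 7071, so (902587/223879) = (7071/223879)
flip (7071/223879) -> (223879/7071): both odd, 7071 mod 4 = 3, 223879 mod 4 = 3, so the flip contributes -1; sign now -1
(223879/7071): 223879 mod 7071 = 4678, so (223879/7071) = (4678/7071)
factor out 2^1: 4678 = 2^1·2339; with 7071 mod 8 = 7, (2/7071) = +1; sign now -1; continue with (2339/7071)
flip (2339/7071) -> (7071/2339): both odd, 2339 mod 4 = 3, 7071 mod 4 = 3, so the flip contributes -1; sign now +1
(7071/2339): 7071 mod 2339 = 54, so (7071/2339) = (54/2339)
factor out 2^1: 54 = 2^1·27; with 2339 mod 8 = 3, (2/2339) = -1; sign now -1; continue with (27/2339)
flip (27/2339) -> (2339/27): both odd, 27 mod 4 = 3, 2339 mod 4 = 3, so the flip contributes -1; sign now +1
(2339/27): 2339 mod 27 = 17, so (2339/27) = (17/27)
flip (17/27) -> (27/17): both odd, 17 mod 4 = 1, 27 mod 4 = 3, so the flip contributes +1; sign now +1
(27/17): 27 mod 17 = 10, so (27/17) = (10/17)
factor out 2^1: 10 = 2^1·5; with 17 mod 8 = 1, (2/17) = +1; sign now +1; continue with (5/17)
flip (5/17) -> (17/5): both odd, 5 mod 4 = 1, 17 mod 4 = 1, so the flip contributes +1; sign now +1
(17/5): 17 mod 5 = 2, so (17/5) = (2/5)
factor out 2^1: 2 = 2^1·1; with 5 mod 8 = 5, (2/5) = -1; sign now -1; continue with (1/5)
reached (1/5) = 1, so the symbol is -1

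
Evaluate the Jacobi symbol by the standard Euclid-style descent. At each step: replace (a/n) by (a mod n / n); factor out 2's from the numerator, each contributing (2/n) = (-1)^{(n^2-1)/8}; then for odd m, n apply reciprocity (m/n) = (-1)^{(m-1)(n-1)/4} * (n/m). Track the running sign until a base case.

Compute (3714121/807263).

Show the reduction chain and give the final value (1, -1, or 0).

(3714121/807263) = (485069/807263)   [reduce mod 807263]
reciprocity: (485069/807263) = +1·(807263/485069) since 485069 mod 4 = 1, 807263 mod 4 = 3; sign now +1
(807263/485069) = (322194/485069)   [reduce mod 485069]
322194 = 2^1·161097; (2/485069) = -1 since 485069 mod 8 = 5, so (322194/485069) = (-1)^1·(161097/485069); sign now -1
reciprocity: (161097/485069) = +1·(485069/161097) since 161097 mod 4 = 1, 485069 mod 4 = 1; sign now -1
(485069/161097) = (1778/161097)   [reduce mod 161097]
1778 = 2^1·889; (2/161097) = +1 since 161097 mod 8 = 1, so (1778/161097) = (+1)^1·(889/161097); sign now -1
reciprocity: (889/161097) = +1·(161097/889) since 889 mod 4 = 1, 161097 mod 4 = 1; sign now -1
(161097/889) = (188/889)   [reduce mod 889]
188 = 2^2·47; (2/889) = +1 since 889 mod 8 = 1, so (188/889) = (+1)^2·(47/889); sign now -1
reciprocity: (47/889) = +1·(889/47) since 47 mod 4 = 3, 889 mod 4 = 1; sign now -1
(889/47) = (43/47)   [reduce mod 47]
reciprocity: (43/47) = -1·(47/43) since 43 mod 4 = 3, 47 mod 4 = 3; sign now +1
(47/43) = (4/43)   [reduce mod 43]
4 = 2^2·1; (2/43) = -1 since 43 mod 8 = 3, so (4/43) = (-1)^2·(1/43); sign now +1
(1/43) = 1; final value = sign = +1

1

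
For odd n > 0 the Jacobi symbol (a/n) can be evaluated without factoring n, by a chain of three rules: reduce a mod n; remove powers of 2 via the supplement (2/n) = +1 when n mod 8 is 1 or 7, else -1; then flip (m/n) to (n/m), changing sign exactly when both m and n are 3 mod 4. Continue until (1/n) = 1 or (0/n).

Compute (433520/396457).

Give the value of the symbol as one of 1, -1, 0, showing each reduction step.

(433520/396457): 433520 mod 396457 = 37063, so (433520/396457) = (37063/396457)
flip (37063/396457) -> (396457/37063): both odd, 37063 mod 4 = 3, 396457 mod 4 = 1, so the flip contributes +1; sign now +1
(396457/37063): 396457 mod 37063 = 25827, so (396457/37063) = (25827/37063)
flip (25827/37063) -> (37063/25827): both odd, 25827 mod 4 = 3, 37063 mod 4 = 3, so the flip contributes -1; sign now -1
(37063/25827): 37063 mod 25827 = 11236, so (37063/25827) = (11236/25827)
factor out 2^2: 11236 = 2^2·2809; with 25827 mod 8 = 3, (2/25827) = -1; sign now -1; continue with (2809/25827)
flip (2809/25827) -> (25827/2809): both odd, 2809 mod 4 = 1, 25827 mod 4 = 3, so the flip contributes +1; sign now -1
(25827/2809): 25827 mod 2809 = 546, so (25827/2809) = (546/2809)
factor out 2^1: 546 = 2^1·273; with 2809 mod 8 = 1, (2/2809) = +1; sign now -1; continue with (273/2809)
flip (273/2809) -> (2809/273): both odd, 273 mod 4 = 1, 2809 mod 4 = 1, so the flip contributes +1; sign now -1
(2809/273): 2809 mod 273 = 79, so (2809/273) = (79/273)
flip (79/273) -> (273/79): both odd, 79 mod 4 = 3, 273 mod 4 = 1, so the flip contributes +1; sign now -1
(273/79): 273 mod 79 = 36, so (273/79) = (36/79)
factor out 2^2: 36 = 2^2·9; with 79 mod 8 = 7, (2/79) = +1; sign now -1; continue with (9/79)
flip (9/79) -> (79/9): both odd, 9 mod 4 = 1, 79 mod 4 = 3, so the flip contributes +1; sign now -1
(79/9): 79 mod 9 = 7, so (79/9) = (7/9)
flip (7/9) -> (9/7): both odd, 7 mod 4 = 3, 9 mod 4 = 1, so the flip contributes +1; sign now -1
(9/7): 9 mod 7 = 2, so (9/7) = (2/7)
factor out 2^1: 2 = 2^1·1; with 7 mod 8 = 7, (2/7) = +1; sign now -1; continue with (1/7)
reached (1/7) = 1, so the symbol is -1

-1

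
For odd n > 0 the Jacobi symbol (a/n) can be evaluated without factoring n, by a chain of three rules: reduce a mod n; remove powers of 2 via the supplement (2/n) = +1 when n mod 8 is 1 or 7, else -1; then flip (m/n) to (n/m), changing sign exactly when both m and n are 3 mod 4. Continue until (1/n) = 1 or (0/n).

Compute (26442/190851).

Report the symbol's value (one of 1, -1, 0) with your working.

26442 = 2^1·13221; (2/190851) = -1 since 190851 mod 8 = 3, so (26442/190851) = (-1)^1·(13221/190851); sign now -1
reciprocity: (13221/190851) = +1·(190851/13221) since 13221 mod 4 = 1, 190851 mod 4 = 3; sign now -1
(190851/13221) = (5757/13221)   [reduce mod 13221]
reciprocity: (5757/13221) = +1·(13221/5757) since 5757 mod 4 = 1, 13221 mod 4 = 1; sign now -1
(13221/5757) = (1707/5757)   [reduce mod 5757]
reciprocity: (1707/5757) = +1·(5757/1707) since 1707 mod 4 = 3, 5757 mod 4 = 1; sign now -1
(5757/1707) = (636/1707)   [reduce mod 1707]
636 = 2^2·159; (2/1707) = -1 since 1707 mod 8 = 3, so (636/1707) = (-1)^2·(159/1707); sign now -1
reciprocity: (159/1707) = -1·(1707/159) since 159 mod 4 = 3, 1707 mod 4 = 3; sign now +1
(1707/159) = (117/159)   [reduce mod 159]
reciprocity: (117/159) = +1·(159/117) since 117 mod 4 = 1, 159 mod 4 = 3; sign now +1
(159/117) = (42/117)   [reduce mod 117]
42 = 2^1·21; (2/117) = -1 since 117 mod 8 = 5, so (42/117) = (-1)^1·(21/117); sign now -1
reciprocity: (21/117) = +1·(117/21) since 21 mod 4 = 1, 117 mod 4 = 1; sign now -1
(117/21) = (12/21)   [reduce mod 21]
12 = 2^2·3; (2/21) = -1 since 21 mod 8 = 5, so (12/21) = (-1)^2·(3/21); sign now -1
reciprocity: (3/21) = +1·(21/3) since 3 mod 4 = 3, 21 mod 4 = 1; sign now -1
(21/3) = (0/3)   [reduce mod 3]
(0/3) = 0   [gcd(a, n) > 1]; final value = 0

0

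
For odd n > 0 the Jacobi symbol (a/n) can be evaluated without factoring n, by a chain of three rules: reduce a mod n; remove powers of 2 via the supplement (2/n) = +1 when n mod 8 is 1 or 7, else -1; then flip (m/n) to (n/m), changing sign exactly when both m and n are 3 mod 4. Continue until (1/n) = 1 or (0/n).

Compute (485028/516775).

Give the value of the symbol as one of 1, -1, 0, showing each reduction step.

-1

485028 = 2^2·121257; (2/516775) = +1 since 516775 mod 8 = 7, so (485028/516775) = (+1)^2·(121257/516775); sign now +1
reciprocity: (121257/516775) = +1·(516775/121257) since 121257 mod 4 = 1, 516775 mod 4 = 3; sign now +1
(516775/121257) = (31747/121257)   [reduce mod 121257]
reciprocity: (31747/121257) = +1·(121257/31747) since 31747 mod 4 = 3, 121257 mod 4 = 1; sign now +1
(121257/31747) = (26016/31747)   [reduce mod 31747]
26016 = 2^5·813; (2/31747) = -1 since 31747 mod 8 = 3, so (26016/31747) = (-1)^5·(813/31747); sign now -1
reciprocity: (813/31747) = +1·(31747/813) since 813 mod 4 = 1, 31747 mod 4 = 3; sign now -1
(31747/813) = (40/813)   [reduce mod 813]
40 = 2^3·5; (2/813) = -1 since 813 mod 8 = 5, so (40/813) = (-1)^3·(5/813); sign now +1
reciprocity: (5/813) = +1·(813/5) since 5 mod 4 = 1, 813 mod 4 = 1; sign now +1
(813/5) = (3/5)   [reduce mod 5]
reciprocity: (3/5) = +1·(5/3) since 3 mod 4 = 3, 5 mod 4 = 1; sign now +1
(5/3) = (2/3)   [reduce mod 3]
2 = 2^1·1; (2/3) = -1 since 3 mod 8 = 3, so (2/3) = (-1)^1·(1/3); sign now -1
(1/3) = 1; final value = sign = -1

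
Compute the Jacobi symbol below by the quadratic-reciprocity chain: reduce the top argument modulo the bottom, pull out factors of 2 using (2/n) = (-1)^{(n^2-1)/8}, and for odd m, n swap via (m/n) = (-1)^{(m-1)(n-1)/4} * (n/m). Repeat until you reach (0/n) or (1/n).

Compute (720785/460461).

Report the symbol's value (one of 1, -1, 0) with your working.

-1

(720785/460461): 720785 mod 460461 = 260324, so (720785/460461) = (260324/460461)
factor out 2^2: 260324 = 2^2·65081; with 460461 mod 8 = 5, (2/460461) = -1; sign now +1; continue with (65081/460461)
flip (65081/460461) -> (460461/65081): both odd, 65081 mod 4 = 1, 460461 mod 4 = 1, so the flip contributes +1; sign now +1
(460461/65081): 460461 mod 65081 = 4894, so (460461/65081) = (4894/65081)
factor out 2^1: 4894 = 2^1·2447; with 65081 mod 8 = 1, (2/65081) = +1; sign now +1; continue with (2447/65081)
flip (2447/65081) -> (65081/2447): both odd, 2447 mod 4 = 3, 65081 mod 4 = 1, so the flip contributes +1; sign now +1
(65081/2447): 65081 mod 2447 = 1459, so (65081/2447) = (1459/2447)
flip (1459/2447) -> (2447/1459): both odd, 1459 mod 4 = 3, 2447 mod 4 = 3, so the flip contributes -1; sign now -1
(2447/1459): 2447 mod 1459 = 988, so (2447/1459) = (988/1459)
factor out 2^2: 988 = 2^2·247; with 1459 mod 8 = 3, (2/1459) = -1; sign now -1; continue with (247/1459)
flip (247/1459) -> (1459/247): both odd, 247 mod 4 = 3, 1459 mod 4 = 3, so the flip contributes -1; sign now +1
(1459/247): 1459 mod 247 = 224, so (1459/247) = (224/247)
factor out 2^5: 224 = 2^5·7; with 247 mod 8 = 7, (2/247) = +1; sign now +1; continue with (7/247)
flip (7/247) -> (247/7): both odd, 7 mod 4 = 3, 247 mod 4 = 3, so the flip contributes -1; sign now -1
(247/7): 247 mod 7 = 2, so (247/7) = (2/7)
factor out 2^1: 2 = 2^1·1; with 7 mod 8 = 7, (2/7) = +1; sign now -1; continue with (1/7)
reached (1/7) = 1, so the symbol is -1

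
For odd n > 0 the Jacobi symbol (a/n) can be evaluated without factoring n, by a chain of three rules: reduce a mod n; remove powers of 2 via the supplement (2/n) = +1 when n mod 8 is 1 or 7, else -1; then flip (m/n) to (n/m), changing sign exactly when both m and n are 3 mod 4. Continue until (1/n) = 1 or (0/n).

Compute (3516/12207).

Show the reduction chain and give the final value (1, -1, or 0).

0

3516 = 2^2·879; (2/12207) = +1 since 12207 mod 8 = 7, so (3516/12207) = (+1)^2·(879/12207); sign now +1
reciprocity: (879/12207) = -1·(12207/879) since 879 mod 4 = 3, 12207 mod 4 = 3; sign now -1
(12207/879) = (780/879)   [reduce mod 879]
780 = 2^2·195; (2/879) = +1 since 879 mod 8 = 7, so (780/879) = (+1)^2·(195/879); sign now -1
reciprocity: (195/879) = -1·(879/195) since 195 mod 4 = 3, 879 mod 4 = 3; sign now +1
(879/195) = (99/195)   [reduce mod 195]
reciprocity: (99/195) = -1·(195/99) since 99 mod 4 = 3, 195 mod 4 = 3; sign now -1
(195/99) = (96/99)   [reduce mod 99]
96 = 2^5·3; (2/99) = -1 since 99 mod 8 = 3, so (96/99) = (-1)^5·(3/99); sign now +1
reciprocity: (3/99) = -1·(99/3) since 3 mod 4 = 3, 99 mod 4 = 3; sign now -1
(99/3) = (0/3)   [reduce mod 3]
(0/3) = 0   [gcd(a, n) > 1]; final value = 0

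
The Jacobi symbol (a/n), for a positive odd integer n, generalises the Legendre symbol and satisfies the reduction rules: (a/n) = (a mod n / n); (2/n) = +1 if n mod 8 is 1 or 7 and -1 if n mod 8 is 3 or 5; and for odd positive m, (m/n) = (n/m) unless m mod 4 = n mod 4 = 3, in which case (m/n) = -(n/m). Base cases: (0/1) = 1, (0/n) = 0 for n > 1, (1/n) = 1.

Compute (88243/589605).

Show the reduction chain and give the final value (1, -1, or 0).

reciprocity: (88243/589605) = +1·(589605/88243) since 88243 mod 4 = 3, 589605 mod 4 = 1; sign now +1
(589605/88243) = (60147/88243)   [reduce mod 88243]
reciprocity: (60147/88243) = -1·(88243/60147) since 60147 mod 4 = 3, 88243 mod 4 = 3; sign now -1
(88243/60147) = (28096/60147)   [reduce mod 60147]
28096 = 2^6·439; (2/60147) = -1 since 60147 mod 8 = 3, so (28096/60147) = (-1)^6·(439/60147); sign now -1
reciprocity: (439/60147) = -1·(60147/439) since 439 mod 4 = 3, 60147 mod 4 = 3; sign now +1
(60147/439) = (4/439)   [reduce mod 439]
4 = 2^2·1; (2/439) = +1 since 439 mod 8 = 7, so (4/439) = (+1)^2·(1/439); sign now +1
(1/439) = 1; final value = sign = +1

1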